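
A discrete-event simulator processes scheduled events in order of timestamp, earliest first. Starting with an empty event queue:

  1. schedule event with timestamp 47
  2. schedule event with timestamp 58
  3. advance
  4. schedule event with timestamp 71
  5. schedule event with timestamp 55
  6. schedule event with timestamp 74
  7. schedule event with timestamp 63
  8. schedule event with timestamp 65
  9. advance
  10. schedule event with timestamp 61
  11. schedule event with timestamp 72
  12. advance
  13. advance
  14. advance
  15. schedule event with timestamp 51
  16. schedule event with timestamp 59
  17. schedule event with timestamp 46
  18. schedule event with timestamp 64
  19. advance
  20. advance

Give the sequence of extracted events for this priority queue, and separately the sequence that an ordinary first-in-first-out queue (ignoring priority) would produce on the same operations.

insert 47 → {47}
insert 58 → {47, 58}
advance → 47; now {58}
insert 71 → {58, 71}
insert 55 → {55, 58, 71}
insert 74 → {55, 58, 71, 74}
insert 63 → {55, 58, 63, 71, 74}
insert 65 → {55, 58, 63, 65, 71, 74}
advance → 55; now {58, 63, 65, 71, 74}
insert 61 → {58, 61, 63, 65, 71, 74}
insert 72 → {58, 61, 63, 65, 71, 72, 74}
advance → 58; now {61, 63, 65, 71, 72, 74}
advance → 61; now {63, 65, 71, 72, 74}
advance → 63; now {65, 71, 72, 74}
insert 51 → {51, 65, 71, 72, 74}
insert 59 → {51, 59, 65, 71, 72, 74}
insert 46 → {46, 51, 59, 65, 71, 72, 74}
insert 64 → {46, 51, 59, 64, 65, 71, 72, 74}
advance → 46; now {51, 59, 64, 65, 71, 72, 74}
advance → 51; now {59, 64, 65, 71, 72, 74}

priority queue: 47 → 55 → 58 → 61 → 63 → 46 → 51; FIFO queue: 47, 58, 71, 55, 74, 63, 65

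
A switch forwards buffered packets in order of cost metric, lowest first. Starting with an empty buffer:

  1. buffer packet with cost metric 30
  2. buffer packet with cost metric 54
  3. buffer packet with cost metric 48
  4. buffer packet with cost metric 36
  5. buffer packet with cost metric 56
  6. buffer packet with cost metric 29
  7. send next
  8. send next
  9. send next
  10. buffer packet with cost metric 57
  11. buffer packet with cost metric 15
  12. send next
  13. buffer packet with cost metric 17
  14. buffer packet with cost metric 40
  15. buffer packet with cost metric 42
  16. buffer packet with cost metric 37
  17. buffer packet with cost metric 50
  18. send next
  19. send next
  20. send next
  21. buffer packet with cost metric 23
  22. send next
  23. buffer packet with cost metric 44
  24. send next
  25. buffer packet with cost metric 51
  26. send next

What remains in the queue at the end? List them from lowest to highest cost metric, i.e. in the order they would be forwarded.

insert 30 → {30}
insert 54 → {30, 54}
insert 48 → {30, 48, 54}
insert 36 → {30, 36, 48, 54}
insert 56 → {30, 36, 48, 54, 56}
insert 29 → {29, 30, 36, 48, 54, 56}
send next → 29; now {30, 36, 48, 54, 56}
send next → 30; now {36, 48, 54, 56}
send next → 36; now {48, 54, 56}
insert 57 → {48, 54, 56, 57}
insert 15 → {15, 48, 54, 56, 57}
send next → 15; now {48, 54, 56, 57}
insert 17 → {17, 48, 54, 56, 57}
insert 40 → {17, 40, 48, 54, 56, 57}
insert 42 → {17, 40, 42, 48, 54, 56, 57}
insert 37 → {17, 37, 40, 42, 48, 54, 56, 57}
insert 50 → {17, 37, 40, 42, 48, 50, 54, 56, 57}
send next → 17; now {37, 40, 42, 48, 50, 54, 56, 57}
send next → 37; now {40, 42, 48, 50, 54, 56, 57}
send next → 40; now {42, 48, 50, 54, 56, 57}
insert 23 → {23, 42, 48, 50, 54, 56, 57}
send next → 23; now {42, 48, 50, 54, 56, 57}
insert 44 → {42, 44, 48, 50, 54, 56, 57}
send next → 42; now {44, 48, 50, 54, 56, 57}
insert 51 → {44, 48, 50, 51, 54, 56, 57}
send next → 44; now {48, 50, 51, 54, 56, 57}

48 → 50 → 51 → 54 → 56 → 57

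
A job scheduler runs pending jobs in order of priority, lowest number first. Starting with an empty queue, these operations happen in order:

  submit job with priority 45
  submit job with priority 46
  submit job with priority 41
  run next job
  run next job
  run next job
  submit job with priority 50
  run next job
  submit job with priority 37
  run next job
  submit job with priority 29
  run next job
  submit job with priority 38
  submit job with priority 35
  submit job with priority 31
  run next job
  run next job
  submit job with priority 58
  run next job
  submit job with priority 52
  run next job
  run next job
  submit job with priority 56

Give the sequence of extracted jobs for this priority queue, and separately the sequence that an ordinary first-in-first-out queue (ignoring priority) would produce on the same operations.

priority queue: 41 → 45 → 46 → 50 → 37 → 29 → 31 → 35 → 38 → 52 → 58; FIFO queue: 45 → 46 → 41 → 50 → 37 → 29 → 38 → 35 → 31 → 58 → 52

insert 45 → {45}
insert 46 → {45, 46}
insert 41 → {41, 45, 46}
run next job → 41; now {45, 46}
run next job → 45; now {46}
run next job → 46; now {}
insert 50 → {50}
run next job → 50; now {}
insert 37 → {37}
run next job → 37; now {}
insert 29 → {29}
run next job → 29; now {}
insert 38 → {38}
insert 35 → {35, 38}
insert 31 → {31, 35, 38}
run next job → 31; now {35, 38}
run next job → 35; now {38}
insert 58 → {38, 58}
run next job → 38; now {58}
insert 52 → {52, 58}
run next job → 52; now {58}
run next job → 58; now {}
insert 56 → {56}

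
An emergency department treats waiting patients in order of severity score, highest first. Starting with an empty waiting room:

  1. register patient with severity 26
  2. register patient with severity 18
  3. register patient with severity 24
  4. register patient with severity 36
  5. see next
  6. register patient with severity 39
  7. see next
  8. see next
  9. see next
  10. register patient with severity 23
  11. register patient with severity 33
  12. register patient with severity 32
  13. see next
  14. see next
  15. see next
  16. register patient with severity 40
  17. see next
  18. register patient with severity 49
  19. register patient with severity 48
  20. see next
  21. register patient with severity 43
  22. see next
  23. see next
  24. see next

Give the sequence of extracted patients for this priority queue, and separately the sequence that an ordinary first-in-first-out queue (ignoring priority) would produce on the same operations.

priority queue: [36, 39, 26, 24, 33, 32, 23, 40, 49, 48, 43, 18]; FIFO queue: 26 → 18 → 24 → 36 → 39 → 23 → 33 → 32 → 40 → 49 → 48 → 43

insert 26 → {26}
insert 18 → {26, 18}
insert 24 → {26, 24, 18}
insert 36 → {36, 26, 24, 18}
see next → 36; now {26, 24, 18}
insert 39 → {39, 26, 24, 18}
see next → 39; now {26, 24, 18}
see next → 26; now {24, 18}
see next → 24; now {18}
insert 23 → {23, 18}
insert 33 → {33, 23, 18}
insert 32 → {33, 32, 23, 18}
see next → 33; now {32, 23, 18}
see next → 32; now {23, 18}
see next → 23; now {18}
insert 40 → {40, 18}
see next → 40; now {18}
insert 49 → {49, 18}
insert 48 → {49, 48, 18}
see next → 49; now {48, 18}
insert 43 → {48, 43, 18}
see next → 48; now {43, 18}
see next → 43; now {18}
see next → 18; now {}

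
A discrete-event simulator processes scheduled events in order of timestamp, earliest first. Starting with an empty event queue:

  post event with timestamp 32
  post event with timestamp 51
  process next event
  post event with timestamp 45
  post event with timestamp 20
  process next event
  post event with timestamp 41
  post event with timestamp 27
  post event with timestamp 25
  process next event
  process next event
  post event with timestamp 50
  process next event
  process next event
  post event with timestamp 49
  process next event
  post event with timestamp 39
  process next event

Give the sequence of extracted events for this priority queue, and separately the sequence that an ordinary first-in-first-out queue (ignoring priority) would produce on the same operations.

priority queue: 32, 20, 25, 27, 41, 45, 49, 39; FIFO queue: [32, 51, 45, 20, 41, 27, 25, 50]

insert 32 → {32}
insert 51 → {32, 51}
process next event → 32; now {51}
insert 45 → {45, 51}
insert 20 → {20, 45, 51}
process next event → 20; now {45, 51}
insert 41 → {41, 45, 51}
insert 27 → {27, 41, 45, 51}
insert 25 → {25, 27, 41, 45, 51}
process next event → 25; now {27, 41, 45, 51}
process next event → 27; now {41, 45, 51}
insert 50 → {41, 45, 50, 51}
process next event → 41; now {45, 50, 51}
process next event → 45; now {50, 51}
insert 49 → {49, 50, 51}
process next event → 49; now {50, 51}
insert 39 → {39, 50, 51}
process next event → 39; now {50, 51}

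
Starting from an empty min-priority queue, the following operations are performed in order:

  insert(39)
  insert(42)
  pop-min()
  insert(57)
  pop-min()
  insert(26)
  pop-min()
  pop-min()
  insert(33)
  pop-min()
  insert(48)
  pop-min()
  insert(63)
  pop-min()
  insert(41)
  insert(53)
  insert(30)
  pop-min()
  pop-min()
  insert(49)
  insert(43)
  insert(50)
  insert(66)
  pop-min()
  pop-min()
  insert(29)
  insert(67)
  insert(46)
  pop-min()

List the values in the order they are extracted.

insert 39 → {39}
insert 42 → {39, 42}
pop-min → 39; now {42}
insert 57 → {42, 57}
pop-min → 42; now {57}
insert 26 → {26, 57}
pop-min → 26; now {57}
pop-min → 57; now {}
insert 33 → {33}
pop-min → 33; now {}
insert 48 → {48}
pop-min → 48; now {}
insert 63 → {63}
pop-min → 63; now {}
insert 41 → {41}
insert 53 → {41, 53}
insert 30 → {30, 41, 53}
pop-min → 30; now {41, 53}
pop-min → 41; now {53}
insert 49 → {49, 53}
insert 43 → {43, 49, 53}
insert 50 → {43, 49, 50, 53}
insert 66 → {43, 49, 50, 53, 66}
pop-min → 43; now {49, 50, 53, 66}
pop-min → 49; now {50, 53, 66}
insert 29 → {29, 50, 53, 66}
insert 67 → {29, 50, 53, 66, 67}
insert 46 → {29, 46, 50, 53, 66, 67}
pop-min → 29; now {46, 50, 53, 66, 67}

39 → 42 → 26 → 57 → 33 → 48 → 63 → 30 → 41 → 43 → 49 → 29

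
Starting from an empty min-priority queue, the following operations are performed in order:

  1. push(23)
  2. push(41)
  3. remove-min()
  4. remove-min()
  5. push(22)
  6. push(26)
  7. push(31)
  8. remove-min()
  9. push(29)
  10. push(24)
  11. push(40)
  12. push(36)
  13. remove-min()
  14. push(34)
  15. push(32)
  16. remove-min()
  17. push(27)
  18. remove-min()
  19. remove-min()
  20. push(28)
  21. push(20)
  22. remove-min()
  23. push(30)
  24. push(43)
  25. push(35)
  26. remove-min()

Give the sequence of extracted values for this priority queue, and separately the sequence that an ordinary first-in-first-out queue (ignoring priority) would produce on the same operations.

insert 23 → {23}
insert 41 → {23, 41}
remove-min → 23; now {41}
remove-min → 41; now {}
insert 22 → {22}
insert 26 → {22, 26}
insert 31 → {22, 26, 31}
remove-min → 22; now {26, 31}
insert 29 → {26, 29, 31}
insert 24 → {24, 26, 29, 31}
insert 40 → {24, 26, 29, 31, 40}
insert 36 → {24, 26, 29, 31, 36, 40}
remove-min → 24; now {26, 29, 31, 36, 40}
insert 34 → {26, 29, 31, 34, 36, 40}
insert 32 → {26, 29, 31, 32, 34, 36, 40}
remove-min → 26; now {29, 31, 32, 34, 36, 40}
insert 27 → {27, 29, 31, 32, 34, 36, 40}
remove-min → 27; now {29, 31, 32, 34, 36, 40}
remove-min → 29; now {31, 32, 34, 36, 40}
insert 28 → {28, 31, 32, 34, 36, 40}
insert 20 → {20, 28, 31, 32, 34, 36, 40}
remove-min → 20; now {28, 31, 32, 34, 36, 40}
insert 30 → {28, 30, 31, 32, 34, 36, 40}
insert 43 → {28, 30, 31, 32, 34, 36, 40, 43}
insert 35 → {28, 30, 31, 32, 34, 35, 36, 40, 43}
remove-min → 28; now {30, 31, 32, 34, 35, 36, 40, 43}

priority queue: 23 → 41 → 22 → 24 → 26 → 27 → 29 → 20 → 28; FIFO queue: [23, 41, 22, 26, 31, 29, 24, 40, 36]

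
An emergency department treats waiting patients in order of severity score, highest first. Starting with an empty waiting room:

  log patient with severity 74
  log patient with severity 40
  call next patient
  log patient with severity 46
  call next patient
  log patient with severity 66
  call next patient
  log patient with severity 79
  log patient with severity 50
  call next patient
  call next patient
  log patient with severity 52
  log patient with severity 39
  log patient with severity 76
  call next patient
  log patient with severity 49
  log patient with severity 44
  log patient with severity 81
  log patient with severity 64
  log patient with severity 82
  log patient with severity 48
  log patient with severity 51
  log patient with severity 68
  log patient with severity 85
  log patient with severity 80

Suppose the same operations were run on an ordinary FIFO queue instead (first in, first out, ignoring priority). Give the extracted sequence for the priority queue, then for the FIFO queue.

priority queue: [74, 46, 66, 79, 50, 76]; FIFO queue: 74 → 40 → 46 → 66 → 79 → 50

insert 74 → {74}
insert 40 → {74, 40}
call next patient → 74; now {40}
insert 46 → {46, 40}
call next patient → 46; now {40}
insert 66 → {66, 40}
call next patient → 66; now {40}
insert 79 → {79, 40}
insert 50 → {79, 50, 40}
call next patient → 79; now {50, 40}
call next patient → 50; now {40}
insert 52 → {52, 40}
insert 39 → {52, 40, 39}
insert 76 → {76, 52, 40, 39}
call next patient → 76; now {52, 40, 39}
insert 49 → {52, 49, 40, 39}
insert 44 → {52, 49, 44, 40, 39}
insert 81 → {81, 52, 49, 44, 40, 39}
insert 64 → {81, 64, 52, 49, 44, 40, 39}
insert 82 → {82, 81, 64, 52, 49, 44, 40, 39}
insert 48 → {82, 81, 64, 52, 49, 48, 44, 40, 39}
insert 51 → {82, 81, 64, 52, 51, 49, 48, 44, 40, 39}
insert 68 → {82, 81, 68, 64, 52, 51, 49, 48, 44, 40, 39}
insert 85 → {85, 82, 81, 68, 64, 52, 51, 49, 48, 44, 40, 39}
insert 80 → {85, 82, 81, 80, 68, 64, 52, 51, 49, 48, 44, 40, 39}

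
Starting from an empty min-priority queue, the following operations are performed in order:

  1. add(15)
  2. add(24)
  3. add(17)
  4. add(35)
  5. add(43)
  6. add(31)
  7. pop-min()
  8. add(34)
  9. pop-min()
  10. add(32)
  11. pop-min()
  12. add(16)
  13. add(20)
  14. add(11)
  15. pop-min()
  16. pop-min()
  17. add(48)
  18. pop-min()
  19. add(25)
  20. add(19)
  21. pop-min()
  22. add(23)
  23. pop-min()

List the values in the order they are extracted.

[15, 17, 24, 11, 16, 20, 19, 23]

insert 15 → {15}
insert 24 → {15, 24}
insert 17 → {15, 17, 24}
insert 35 → {15, 17, 24, 35}
insert 43 → {15, 17, 24, 35, 43}
insert 31 → {15, 17, 24, 31, 35, 43}
pop-min → 15; now {17, 24, 31, 35, 43}
insert 34 → {17, 24, 31, 34, 35, 43}
pop-min → 17; now {24, 31, 34, 35, 43}
insert 32 → {24, 31, 32, 34, 35, 43}
pop-min → 24; now {31, 32, 34, 35, 43}
insert 16 → {16, 31, 32, 34, 35, 43}
insert 20 → {16, 20, 31, 32, 34, 35, 43}
insert 11 → {11, 16, 20, 31, 32, 34, 35, 43}
pop-min → 11; now {16, 20, 31, 32, 34, 35, 43}
pop-min → 16; now {20, 31, 32, 34, 35, 43}
insert 48 → {20, 31, 32, 34, 35, 43, 48}
pop-min → 20; now {31, 32, 34, 35, 43, 48}
insert 25 → {25, 31, 32, 34, 35, 43, 48}
insert 19 → {19, 25, 31, 32, 34, 35, 43, 48}
pop-min → 19; now {25, 31, 32, 34, 35, 43, 48}
insert 23 → {23, 25, 31, 32, 34, 35, 43, 48}
pop-min → 23; now {25, 31, 32, 34, 35, 43, 48}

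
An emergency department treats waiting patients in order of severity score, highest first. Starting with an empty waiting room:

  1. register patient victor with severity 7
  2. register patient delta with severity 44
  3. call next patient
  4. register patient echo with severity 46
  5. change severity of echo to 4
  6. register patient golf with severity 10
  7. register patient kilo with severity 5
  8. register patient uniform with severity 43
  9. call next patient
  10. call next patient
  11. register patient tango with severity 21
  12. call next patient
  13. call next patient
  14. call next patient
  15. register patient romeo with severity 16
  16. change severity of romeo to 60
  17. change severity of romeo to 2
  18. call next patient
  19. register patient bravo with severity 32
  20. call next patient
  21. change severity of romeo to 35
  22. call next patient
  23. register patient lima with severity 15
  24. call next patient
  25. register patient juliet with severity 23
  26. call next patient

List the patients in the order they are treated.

delta → uniform → golf → tango → victor → kilo → echo → bravo → romeo → lima → juliet

add victor (severity 7) → {victor:7}
add delta (severity 44) → {delta:44, victor:7}
call next patient → delta; now {victor:7}
add echo (severity 46) → {echo:46, victor:7}
update echo to severity 4 → {victor:7, echo:4}
add golf (severity 10) → {golf:10, victor:7, echo:4}
add kilo (severity 5) → {golf:10, victor:7, kilo:5, echo:4}
add uniform (severity 43) → {uniform:43, golf:10, victor:7, kilo:5, echo:4}
call next patient → uniform; now {golf:10, victor:7, kilo:5, echo:4}
call next patient → golf; now {victor:7, kilo:5, echo:4}
add tango (severity 21) → {tango:21, victor:7, kilo:5, echo:4}
call next patient → tango; now {victor:7, kilo:5, echo:4}
call next patient → victor; now {kilo:5, echo:4}
call next patient → kilo; now {echo:4}
add romeo (severity 16) → {romeo:16, echo:4}
update romeo to severity 60 → {romeo:60, echo:4}
update romeo to severity 2 → {echo:4, romeo:2}
call next patient → echo; now {romeo:2}
add bravo (severity 32) → {bravo:32, romeo:2}
call next patient → bravo; now {romeo:2}
update romeo to severity 35 → {romeo:35}
call next patient → romeo; now {}
add lima (severity 15) → {lima:15}
call next patient → lima; now {}
add juliet (severity 23) → {juliet:23}
call next patient → juliet; now {}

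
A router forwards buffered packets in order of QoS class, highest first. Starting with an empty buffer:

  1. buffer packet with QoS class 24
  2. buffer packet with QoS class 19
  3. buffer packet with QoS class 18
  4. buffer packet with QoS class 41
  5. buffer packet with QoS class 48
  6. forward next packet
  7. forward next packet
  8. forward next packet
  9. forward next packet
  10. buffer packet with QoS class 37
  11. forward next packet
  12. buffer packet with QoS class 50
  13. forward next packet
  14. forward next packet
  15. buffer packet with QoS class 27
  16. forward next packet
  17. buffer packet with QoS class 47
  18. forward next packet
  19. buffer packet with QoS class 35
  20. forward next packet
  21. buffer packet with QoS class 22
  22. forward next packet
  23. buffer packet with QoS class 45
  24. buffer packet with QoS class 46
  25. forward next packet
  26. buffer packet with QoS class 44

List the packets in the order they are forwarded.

48, 41, 24, 19, 37, 50, 18, 27, 47, 35, 22, 46

insert 24 → {24}
insert 19 → {24, 19}
insert 18 → {24, 19, 18}
insert 41 → {41, 24, 19, 18}
insert 48 → {48, 41, 24, 19, 18}
forward next packet → 48; now {41, 24, 19, 18}
forward next packet → 41; now {24, 19, 18}
forward next packet → 24; now {19, 18}
forward next packet → 19; now {18}
insert 37 → {37, 18}
forward next packet → 37; now {18}
insert 50 → {50, 18}
forward next packet → 50; now {18}
forward next packet → 18; now {}
insert 27 → {27}
forward next packet → 27; now {}
insert 47 → {47}
forward next packet → 47; now {}
insert 35 → {35}
forward next packet → 35; now {}
insert 22 → {22}
forward next packet → 22; now {}
insert 45 → {45}
insert 46 → {46, 45}
forward next packet → 46; now {45}
insert 44 → {45, 44}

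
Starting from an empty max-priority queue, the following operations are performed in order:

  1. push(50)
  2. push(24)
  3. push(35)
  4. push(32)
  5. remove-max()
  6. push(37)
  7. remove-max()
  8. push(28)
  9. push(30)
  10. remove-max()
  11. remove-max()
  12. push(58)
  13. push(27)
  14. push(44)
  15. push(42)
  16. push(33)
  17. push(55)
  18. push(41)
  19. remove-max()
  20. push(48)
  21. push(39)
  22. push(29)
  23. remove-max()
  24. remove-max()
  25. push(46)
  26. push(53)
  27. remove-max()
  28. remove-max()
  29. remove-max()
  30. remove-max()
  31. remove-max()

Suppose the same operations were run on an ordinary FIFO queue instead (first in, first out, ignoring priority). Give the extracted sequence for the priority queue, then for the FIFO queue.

priority queue: 50 → 37 → 35 → 32 → 58 → 55 → 48 → 53 → 46 → 44 → 42 → 41; FIFO queue: 50, 24, 35, 32, 37, 28, 30, 58, 27, 44, 42, 33

insert 50 → {50}
insert 24 → {50, 24}
insert 35 → {50, 35, 24}
insert 32 → {50, 35, 32, 24}
remove-max → 50; now {35, 32, 24}
insert 37 → {37, 35, 32, 24}
remove-max → 37; now {35, 32, 24}
insert 28 → {35, 32, 28, 24}
insert 30 → {35, 32, 30, 28, 24}
remove-max → 35; now {32, 30, 28, 24}
remove-max → 32; now {30, 28, 24}
insert 58 → {58, 30, 28, 24}
insert 27 → {58, 30, 28, 27, 24}
insert 44 → {58, 44, 30, 28, 27, 24}
insert 42 → {58, 44, 42, 30, 28, 27, 24}
insert 33 → {58, 44, 42, 33, 30, 28, 27, 24}
insert 55 → {58, 55, 44, 42, 33, 30, 28, 27, 24}
insert 41 → {58, 55, 44, 42, 41, 33, 30, 28, 27, 24}
remove-max → 58; now {55, 44, 42, 41, 33, 30, 28, 27, 24}
insert 48 → {55, 48, 44, 42, 41, 33, 30, 28, 27, 24}
insert 39 → {55, 48, 44, 42, 41, 39, 33, 30, 28, 27, 24}
insert 29 → {55, 48, 44, 42, 41, 39, 33, 30, 29, 28, 27, 24}
remove-max → 55; now {48, 44, 42, 41, 39, 33, 30, 29, 28, 27, 24}
remove-max → 48; now {44, 42, 41, 39, 33, 30, 29, 28, 27, 24}
insert 46 → {46, 44, 42, 41, 39, 33, 30, 29, 28, 27, 24}
insert 53 → {53, 46, 44, 42, 41, 39, 33, 30, 29, 28, 27, 24}
remove-max → 53; now {46, 44, 42, 41, 39, 33, 30, 29, 28, 27, 24}
remove-max → 46; now {44, 42, 41, 39, 33, 30, 29, 28, 27, 24}
remove-max → 44; now {42, 41, 39, 33, 30, 29, 28, 27, 24}
remove-max → 42; now {41, 39, 33, 30, 29, 28, 27, 24}
remove-max → 41; now {39, 33, 30, 29, 28, 27, 24}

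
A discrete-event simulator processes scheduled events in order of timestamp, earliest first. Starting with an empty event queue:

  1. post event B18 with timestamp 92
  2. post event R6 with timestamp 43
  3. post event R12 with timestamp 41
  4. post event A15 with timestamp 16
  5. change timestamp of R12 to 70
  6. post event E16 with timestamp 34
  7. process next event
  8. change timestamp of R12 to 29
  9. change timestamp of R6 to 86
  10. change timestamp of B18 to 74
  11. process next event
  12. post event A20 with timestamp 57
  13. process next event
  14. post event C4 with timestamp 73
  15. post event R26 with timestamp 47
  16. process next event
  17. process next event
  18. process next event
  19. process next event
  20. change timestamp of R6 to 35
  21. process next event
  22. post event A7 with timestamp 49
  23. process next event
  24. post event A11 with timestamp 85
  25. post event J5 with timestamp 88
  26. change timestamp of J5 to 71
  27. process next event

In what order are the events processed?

add B18 (timestamp 92) → {B18:92}
add R6 (timestamp 43) → {R6:43, B18:92}
add R12 (timestamp 41) → {R12:41, R6:43, B18:92}
add A15 (timestamp 16) → {A15:16, R12:41, R6:43, B18:92}
update R12 to timestamp 70 → {A15:16, R6:43, R12:70, B18:92}
add E16 (timestamp 34) → {A15:16, E16:34, R6:43, R12:70, B18:92}
process next event → A15; now {E16:34, R6:43, R12:70, B18:92}
update R12 to timestamp 29 → {R12:29, E16:34, R6:43, B18:92}
update R6 to timestamp 86 → {R12:29, E16:34, R6:86, B18:92}
update B18 to timestamp 74 → {R12:29, E16:34, B18:74, R6:86}
process next event → R12; now {E16:34, B18:74, R6:86}
add A20 (timestamp 57) → {E16:34, A20:57, B18:74, R6:86}
process next event → E16; now {A20:57, B18:74, R6:86}
add C4 (timestamp 73) → {A20:57, C4:73, B18:74, R6:86}
add R26 (timestamp 47) → {R26:47, A20:57, C4:73, B18:74, R6:86}
process next event → R26; now {A20:57, C4:73, B18:74, R6:86}
process next event → A20; now {C4:73, B18:74, R6:86}
process next event → C4; now {B18:74, R6:86}
process next event → B18; now {R6:86}
update R6 to timestamp 35 → {R6:35}
process next event → R6; now {}
add A7 (timestamp 49) → {A7:49}
process next event → A7; now {}
add A11 (timestamp 85) → {A11:85}
add J5 (timestamp 88) → {A11:85, J5:88}
update J5 to timestamp 71 → {J5:71, A11:85}
process next event → J5; now {A11:85}

A15, R12, E16, R26, A20, C4, B18, R6, A7, J5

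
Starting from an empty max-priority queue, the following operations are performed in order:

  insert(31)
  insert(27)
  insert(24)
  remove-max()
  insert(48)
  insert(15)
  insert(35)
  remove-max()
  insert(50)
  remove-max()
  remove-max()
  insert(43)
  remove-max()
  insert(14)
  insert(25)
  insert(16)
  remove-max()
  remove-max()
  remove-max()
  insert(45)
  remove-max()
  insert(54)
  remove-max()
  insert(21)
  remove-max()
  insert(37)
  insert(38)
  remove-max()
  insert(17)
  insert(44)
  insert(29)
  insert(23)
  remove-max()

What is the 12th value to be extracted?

38

insert 31 → {31}
insert 27 → {31, 27}
insert 24 → {31, 27, 24}
remove-max → 31; now {27, 24}
insert 48 → {48, 27, 24}
insert 15 → {48, 27, 24, 15}
insert 35 → {48, 35, 27, 24, 15}
remove-max → 48; now {35, 27, 24, 15}
insert 50 → {50, 35, 27, 24, 15}
remove-max → 50; now {35, 27, 24, 15}
remove-max → 35; now {27, 24, 15}
insert 43 → {43, 27, 24, 15}
remove-max → 43; now {27, 24, 15}
insert 14 → {27, 24, 15, 14}
insert 25 → {27, 25, 24, 15, 14}
insert 16 → {27, 25, 24, 16, 15, 14}
remove-max → 27; now {25, 24, 16, 15, 14}
remove-max → 25; now {24, 16, 15, 14}
remove-max → 24; now {16, 15, 14}
insert 45 → {45, 16, 15, 14}
remove-max → 45; now {16, 15, 14}
insert 54 → {54, 16, 15, 14}
remove-max → 54; now {16, 15, 14}
insert 21 → {21, 16, 15, 14}
remove-max → 21; now {16, 15, 14}
insert 37 → {37, 16, 15, 14}
insert 38 → {38, 37, 16, 15, 14}
remove-max → 38; now {37, 16, 15, 14}
insert 17 → {37, 17, 16, 15, 14}
insert 44 → {44, 37, 17, 16, 15, 14}
insert 29 → {44, 37, 29, 17, 16, 15, 14}
insert 23 → {44, 37, 29, 23, 17, 16, 15, 14}
remove-max → 44; now {37, 29, 23, 17, 16, 15, 14}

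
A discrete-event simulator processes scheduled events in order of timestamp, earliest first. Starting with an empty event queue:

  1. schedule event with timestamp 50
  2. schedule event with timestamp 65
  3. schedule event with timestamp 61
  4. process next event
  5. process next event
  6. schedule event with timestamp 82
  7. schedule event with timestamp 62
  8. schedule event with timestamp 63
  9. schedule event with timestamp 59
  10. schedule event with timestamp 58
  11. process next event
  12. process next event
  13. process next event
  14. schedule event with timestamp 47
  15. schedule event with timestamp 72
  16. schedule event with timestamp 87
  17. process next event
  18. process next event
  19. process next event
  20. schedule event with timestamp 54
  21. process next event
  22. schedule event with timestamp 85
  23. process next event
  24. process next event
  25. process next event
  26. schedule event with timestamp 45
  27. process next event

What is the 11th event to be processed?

insert 50 → {50}
insert 65 → {50, 65}
insert 61 → {50, 61, 65}
process next event → 50; now {61, 65}
process next event → 61; now {65}
insert 82 → {65, 82}
insert 62 → {62, 65, 82}
insert 63 → {62, 63, 65, 82}
insert 59 → {59, 62, 63, 65, 82}
insert 58 → {58, 59, 62, 63, 65, 82}
process next event → 58; now {59, 62, 63, 65, 82}
process next event → 59; now {62, 63, 65, 82}
process next event → 62; now {63, 65, 82}
insert 47 → {47, 63, 65, 82}
insert 72 → {47, 63, 65, 72, 82}
insert 87 → {47, 63, 65, 72, 82, 87}
process next event → 47; now {63, 65, 72, 82, 87}
process next event → 63; now {65, 72, 82, 87}
process next event → 65; now {72, 82, 87}
insert 54 → {54, 72, 82, 87}
process next event → 54; now {72, 82, 87}
insert 85 → {72, 82, 85, 87}
process next event → 72; now {82, 85, 87}
process next event → 82; now {85, 87}
process next event → 85; now {87}
insert 45 → {45, 87}
process next event → 45; now {87}

82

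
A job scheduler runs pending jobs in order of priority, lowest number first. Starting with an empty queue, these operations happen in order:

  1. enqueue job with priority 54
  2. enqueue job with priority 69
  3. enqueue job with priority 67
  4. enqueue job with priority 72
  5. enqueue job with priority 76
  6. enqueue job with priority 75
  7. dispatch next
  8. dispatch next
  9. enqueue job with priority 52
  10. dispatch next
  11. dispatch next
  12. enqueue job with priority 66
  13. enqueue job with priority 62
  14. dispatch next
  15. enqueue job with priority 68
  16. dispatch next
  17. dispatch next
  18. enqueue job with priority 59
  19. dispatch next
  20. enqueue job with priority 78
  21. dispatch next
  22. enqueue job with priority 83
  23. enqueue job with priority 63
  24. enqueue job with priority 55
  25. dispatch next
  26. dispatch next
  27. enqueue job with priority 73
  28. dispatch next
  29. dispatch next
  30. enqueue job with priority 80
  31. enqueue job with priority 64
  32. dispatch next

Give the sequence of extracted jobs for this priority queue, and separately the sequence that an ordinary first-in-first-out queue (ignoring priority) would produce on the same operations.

priority queue: 54, 67, 52, 69, 62, 66, 68, 59, 72, 55, 63, 73, 75, 64; FIFO queue: 54 → 69 → 67 → 72 → 76 → 75 → 52 → 66 → 62 → 68 → 59 → 78 → 83 → 63

insert 54 → {54}
insert 69 → {54, 69}
insert 67 → {54, 67, 69}
insert 72 → {54, 67, 69, 72}
insert 76 → {54, 67, 69, 72, 76}
insert 75 → {54, 67, 69, 72, 75, 76}
dispatch next → 54; now {67, 69, 72, 75, 76}
dispatch next → 67; now {69, 72, 75, 76}
insert 52 → {52, 69, 72, 75, 76}
dispatch next → 52; now {69, 72, 75, 76}
dispatch next → 69; now {72, 75, 76}
insert 66 → {66, 72, 75, 76}
insert 62 → {62, 66, 72, 75, 76}
dispatch next → 62; now {66, 72, 75, 76}
insert 68 → {66, 68, 72, 75, 76}
dispatch next → 66; now {68, 72, 75, 76}
dispatch next → 68; now {72, 75, 76}
insert 59 → {59, 72, 75, 76}
dispatch next → 59; now {72, 75, 76}
insert 78 → {72, 75, 76, 78}
dispatch next → 72; now {75, 76, 78}
insert 83 → {75, 76, 78, 83}
insert 63 → {63, 75, 76, 78, 83}
insert 55 → {55, 63, 75, 76, 78, 83}
dispatch next → 55; now {63, 75, 76, 78, 83}
dispatch next → 63; now {75, 76, 78, 83}
insert 73 → {73, 75, 76, 78, 83}
dispatch next → 73; now {75, 76, 78, 83}
dispatch next → 75; now {76, 78, 83}
insert 80 → {76, 78, 80, 83}
insert 64 → {64, 76, 78, 80, 83}
dispatch next → 64; now {76, 78, 80, 83}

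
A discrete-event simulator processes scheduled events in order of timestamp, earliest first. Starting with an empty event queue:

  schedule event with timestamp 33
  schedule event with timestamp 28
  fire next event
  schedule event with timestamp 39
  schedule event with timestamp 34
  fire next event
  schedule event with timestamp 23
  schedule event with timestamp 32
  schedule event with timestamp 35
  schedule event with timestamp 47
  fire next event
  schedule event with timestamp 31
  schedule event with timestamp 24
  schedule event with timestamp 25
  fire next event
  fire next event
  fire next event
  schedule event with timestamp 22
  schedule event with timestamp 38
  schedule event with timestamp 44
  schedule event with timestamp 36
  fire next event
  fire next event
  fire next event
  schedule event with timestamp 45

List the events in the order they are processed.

insert 33 → {33}
insert 28 → {28, 33}
fire next event → 28; now {33}
insert 39 → {33, 39}
insert 34 → {33, 34, 39}
fire next event → 33; now {34, 39}
insert 23 → {23, 34, 39}
insert 32 → {23, 32, 34, 39}
insert 35 → {23, 32, 34, 35, 39}
insert 47 → {23, 32, 34, 35, 39, 47}
fire next event → 23; now {32, 34, 35, 39, 47}
insert 31 → {31, 32, 34, 35, 39, 47}
insert 24 → {24, 31, 32, 34, 35, 39, 47}
insert 25 → {24, 25, 31, 32, 34, 35, 39, 47}
fire next event → 24; now {25, 31, 32, 34, 35, 39, 47}
fire next event → 25; now {31, 32, 34, 35, 39, 47}
fire next event → 31; now {32, 34, 35, 39, 47}
insert 22 → {22, 32, 34, 35, 39, 47}
insert 38 → {22, 32, 34, 35, 38, 39, 47}
insert 44 → {22, 32, 34, 35, 38, 39, 44, 47}
insert 36 → {22, 32, 34, 35, 36, 38, 39, 44, 47}
fire next event → 22; now {32, 34, 35, 36, 38, 39, 44, 47}
fire next event → 32; now {34, 35, 36, 38, 39, 44, 47}
fire next event → 34; now {35, 36, 38, 39, 44, 47}
insert 45 → {35, 36, 38, 39, 44, 45, 47}

[28, 33, 23, 24, 25, 31, 22, 32, 34]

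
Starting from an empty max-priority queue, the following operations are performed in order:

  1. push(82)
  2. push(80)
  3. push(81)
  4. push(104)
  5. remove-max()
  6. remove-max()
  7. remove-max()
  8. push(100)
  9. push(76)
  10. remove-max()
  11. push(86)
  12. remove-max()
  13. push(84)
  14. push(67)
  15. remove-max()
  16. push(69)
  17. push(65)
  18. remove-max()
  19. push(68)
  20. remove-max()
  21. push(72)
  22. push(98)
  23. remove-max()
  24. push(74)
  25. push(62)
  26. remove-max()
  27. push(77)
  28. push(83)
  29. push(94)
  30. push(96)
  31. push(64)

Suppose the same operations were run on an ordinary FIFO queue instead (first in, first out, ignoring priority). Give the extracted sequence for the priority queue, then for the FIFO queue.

priority queue: [104, 82, 81, 100, 86, 84, 80, 76, 98, 74]; FIFO queue: [82, 80, 81, 104, 100, 76, 86, 84, 67, 69]

insert 82 → {82}
insert 80 → {82, 80}
insert 81 → {82, 81, 80}
insert 104 → {104, 82, 81, 80}
remove-max → 104; now {82, 81, 80}
remove-max → 82; now {81, 80}
remove-max → 81; now {80}
insert 100 → {100, 80}
insert 76 → {100, 80, 76}
remove-max → 100; now {80, 76}
insert 86 → {86, 80, 76}
remove-max → 86; now {80, 76}
insert 84 → {84, 80, 76}
insert 67 → {84, 80, 76, 67}
remove-max → 84; now {80, 76, 67}
insert 69 → {80, 76, 69, 67}
insert 65 → {80, 76, 69, 67, 65}
remove-max → 80; now {76, 69, 67, 65}
insert 68 → {76, 69, 68, 67, 65}
remove-max → 76; now {69, 68, 67, 65}
insert 72 → {72, 69, 68, 67, 65}
insert 98 → {98, 72, 69, 68, 67, 65}
remove-max → 98; now {72, 69, 68, 67, 65}
insert 74 → {74, 72, 69, 68, 67, 65}
insert 62 → {74, 72, 69, 68, 67, 65, 62}
remove-max → 74; now {72, 69, 68, 67, 65, 62}
insert 77 → {77, 72, 69, 68, 67, 65, 62}
insert 83 → {83, 77, 72, 69, 68, 67, 65, 62}
insert 94 → {94, 83, 77, 72, 69, 68, 67, 65, 62}
insert 96 → {96, 94, 83, 77, 72, 69, 68, 67, 65, 62}
insert 64 → {96, 94, 83, 77, 72, 69, 68, 67, 65, 64, 62}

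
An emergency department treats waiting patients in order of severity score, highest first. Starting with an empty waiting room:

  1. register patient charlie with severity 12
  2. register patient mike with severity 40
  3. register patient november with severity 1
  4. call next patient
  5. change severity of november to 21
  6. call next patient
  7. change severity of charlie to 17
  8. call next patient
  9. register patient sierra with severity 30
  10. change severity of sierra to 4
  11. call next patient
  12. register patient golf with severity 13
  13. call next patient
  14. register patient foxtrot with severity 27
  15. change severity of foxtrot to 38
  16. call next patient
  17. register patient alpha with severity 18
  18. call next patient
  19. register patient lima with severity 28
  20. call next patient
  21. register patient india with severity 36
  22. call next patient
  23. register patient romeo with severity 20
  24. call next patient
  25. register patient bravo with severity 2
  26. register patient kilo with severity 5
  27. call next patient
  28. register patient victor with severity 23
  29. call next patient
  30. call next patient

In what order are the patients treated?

[mike, november, charlie, sierra, golf, foxtrot, alpha, lima, india, romeo, kilo, victor, bravo]

add charlie (severity 12) → {charlie:12}
add mike (severity 40) → {mike:40, charlie:12}
add november (severity 1) → {mike:40, charlie:12, november:1}
call next patient → mike; now {charlie:12, november:1}
update november to severity 21 → {november:21, charlie:12}
call next patient → november; now {charlie:12}
update charlie to severity 17 → {charlie:17}
call next patient → charlie; now {}
add sierra (severity 30) → {sierra:30}
update sierra to severity 4 → {sierra:4}
call next patient → sierra; now {}
add golf (severity 13) → {golf:13}
call next patient → golf; now {}
add foxtrot (severity 27) → {foxtrot:27}
update foxtrot to severity 38 → {foxtrot:38}
call next patient → foxtrot; now {}
add alpha (severity 18) → {alpha:18}
call next patient → alpha; now {}
add lima (severity 28) → {lima:28}
call next patient → lima; now {}
add india (severity 36) → {india:36}
call next patient → india; now {}
add romeo (severity 20) → {romeo:20}
call next patient → romeo; now {}
add bravo (severity 2) → {bravo:2}
add kilo (severity 5) → {kilo:5, bravo:2}
call next patient → kilo; now {bravo:2}
add victor (severity 23) → {victor:23, bravo:2}
call next patient → victor; now {bravo:2}
call next patient → bravo; now {}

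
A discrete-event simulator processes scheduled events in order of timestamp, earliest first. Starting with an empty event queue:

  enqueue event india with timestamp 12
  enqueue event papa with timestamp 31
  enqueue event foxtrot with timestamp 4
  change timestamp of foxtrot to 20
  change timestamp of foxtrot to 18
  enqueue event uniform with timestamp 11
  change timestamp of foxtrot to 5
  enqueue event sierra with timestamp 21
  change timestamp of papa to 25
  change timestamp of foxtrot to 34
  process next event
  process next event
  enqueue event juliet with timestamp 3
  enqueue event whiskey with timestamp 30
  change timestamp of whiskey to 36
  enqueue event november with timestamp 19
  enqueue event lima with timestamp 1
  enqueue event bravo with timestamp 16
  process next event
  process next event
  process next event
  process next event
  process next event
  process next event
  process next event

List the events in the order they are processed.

add india (timestamp 12) → {india:12}
add papa (timestamp 31) → {india:12, papa:31}
add foxtrot (timestamp 4) → {foxtrot:4, india:12, papa:31}
update foxtrot to timestamp 20 → {india:12, foxtrot:20, papa:31}
update foxtrot to timestamp 18 → {india:12, foxtrot:18, papa:31}
add uniform (timestamp 11) → {uniform:11, india:12, foxtrot:18, papa:31}
update foxtrot to timestamp 5 → {foxtrot:5, uniform:11, india:12, papa:31}
add sierra (timestamp 21) → {foxtrot:5, uniform:11, india:12, sierra:21, papa:31}
update papa to timestamp 25 → {foxtrot:5, uniform:11, india:12, sierra:21, papa:25}
update foxtrot to timestamp 34 → {uniform:11, india:12, sierra:21, papa:25, foxtrot:34}
process next event → uniform; now {india:12, sierra:21, papa:25, foxtrot:34}
process next event → india; now {sierra:21, papa:25, foxtrot:34}
add juliet (timestamp 3) → {juliet:3, sierra:21, papa:25, foxtrot:34}
add whiskey (timestamp 30) → {juliet:3, sierra:21, papa:25, whiskey:30, foxtrot:34}
update whiskey to timestamp 36 → {juliet:3, sierra:21, papa:25, foxtrot:34, whiskey:36}
add november (timestamp 19) → {juliet:3, november:19, sierra:21, papa:25, foxtrot:34, whiskey:36}
add lima (timestamp 1) → {lima:1, juliet:3, november:19, sierra:21, papa:25, foxtrot:34, whiskey:36}
add bravo (timestamp 16) → {lima:1, juliet:3, bravo:16, november:19, sierra:21, papa:25, foxtrot:34, whiskey:36}
process next event → lima; now {juliet:3, bravo:16, november:19, sierra:21, papa:25, foxtrot:34, whiskey:36}
process next event → juliet; now {bravo:16, november:19, sierra:21, papa:25, foxtrot:34, whiskey:36}
process next event → bravo; now {november:19, sierra:21, papa:25, foxtrot:34, whiskey:36}
process next event → november; now {sierra:21, papa:25, foxtrot:34, whiskey:36}
process next event → sierra; now {papa:25, foxtrot:34, whiskey:36}
process next event → papa; now {foxtrot:34, whiskey:36}
process next event → foxtrot; now {whiskey:36}

uniform, india, lima, juliet, bravo, november, sierra, papa, foxtrot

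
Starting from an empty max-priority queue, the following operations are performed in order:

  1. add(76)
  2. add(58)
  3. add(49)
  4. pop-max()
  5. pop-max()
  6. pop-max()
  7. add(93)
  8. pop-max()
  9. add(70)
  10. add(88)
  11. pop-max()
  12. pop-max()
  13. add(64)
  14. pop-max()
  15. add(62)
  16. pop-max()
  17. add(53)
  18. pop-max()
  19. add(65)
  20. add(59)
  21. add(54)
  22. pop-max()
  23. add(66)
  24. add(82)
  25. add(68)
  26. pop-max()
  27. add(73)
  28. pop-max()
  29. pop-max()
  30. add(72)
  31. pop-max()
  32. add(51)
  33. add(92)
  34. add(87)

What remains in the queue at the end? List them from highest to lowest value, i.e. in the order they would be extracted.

insert 76 → {76}
insert 58 → {76, 58}
insert 49 → {76, 58, 49}
pop-max → 76; now {58, 49}
pop-max → 58; now {49}
pop-max → 49; now {}
insert 93 → {93}
pop-max → 93; now {}
insert 70 → {70}
insert 88 → {88, 70}
pop-max → 88; now {70}
pop-max → 70; now {}
insert 64 → {64}
pop-max → 64; now {}
insert 62 → {62}
pop-max → 62; now {}
insert 53 → {53}
pop-max → 53; now {}
insert 65 → {65}
insert 59 → {65, 59}
insert 54 → {65, 59, 54}
pop-max → 65; now {59, 54}
insert 66 → {66, 59, 54}
insert 82 → {82, 66, 59, 54}
insert 68 → {82, 68, 66, 59, 54}
pop-max → 82; now {68, 66, 59, 54}
insert 73 → {73, 68, 66, 59, 54}
pop-max → 73; now {68, 66, 59, 54}
pop-max → 68; now {66, 59, 54}
insert 72 → {72, 66, 59, 54}
pop-max → 72; now {66, 59, 54}
insert 51 → {66, 59, 54, 51}
insert 92 → {92, 66, 59, 54, 51}
insert 87 → {92, 87, 66, 59, 54, 51}

92 → 87 → 66 → 59 → 54 → 51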